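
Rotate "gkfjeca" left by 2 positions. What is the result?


Input: "gkfjeca", rotate left by 2
First 2 characters: "gk"
Remaining characters: "fjeca"
Concatenate remaining + first: "fjeca" + "gk" = "fjecagk"

fjecagk


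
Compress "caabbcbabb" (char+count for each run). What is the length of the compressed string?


Input: caabbcbabb
Runs:
  'c' x 1 => "c1"
  'a' x 2 => "a2"
  'b' x 2 => "b2"
  'c' x 1 => "c1"
  'b' x 1 => "b1"
  'a' x 1 => "a1"
  'b' x 2 => "b2"
Compressed: "c1a2b2c1b1a1b2"
Compressed length: 14

14


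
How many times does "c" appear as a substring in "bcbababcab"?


Searching for "c" in "bcbababcab"
Scanning each position:
  Position 0: "b" => no
  Position 1: "c" => MATCH
  Position 2: "b" => no
  Position 3: "a" => no
  Position 4: "b" => no
  Position 5: "a" => no
  Position 6: "b" => no
  Position 7: "c" => MATCH
  Position 8: "a" => no
  Position 9: "b" => no
Total occurrences: 2

2


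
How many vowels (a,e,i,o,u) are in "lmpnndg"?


Input: lmpnndg
Checking each character:
  'l' at position 0: consonant
  'm' at position 1: consonant
  'p' at position 2: consonant
  'n' at position 3: consonant
  'n' at position 4: consonant
  'd' at position 5: consonant
  'g' at position 6: consonant
Total vowels: 0

0


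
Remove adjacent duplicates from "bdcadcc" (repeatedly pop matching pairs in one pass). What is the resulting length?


Input: bdcadcc
Stack-based adjacent duplicate removal:
  Read 'b': push. Stack: b
  Read 'd': push. Stack: bd
  Read 'c': push. Stack: bdc
  Read 'a': push. Stack: bdca
  Read 'd': push. Stack: bdcad
  Read 'c': push. Stack: bdcadc
  Read 'c': matches stack top 'c' => pop. Stack: bdcad
Final stack: "bdcad" (length 5)

5


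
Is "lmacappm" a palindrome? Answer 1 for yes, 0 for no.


Input: lmacappm
Reversed: mppacaml
  Compare pos 0 ('l') with pos 7 ('m'): MISMATCH
  Compare pos 1 ('m') with pos 6 ('p'): MISMATCH
  Compare pos 2 ('a') with pos 5 ('p'): MISMATCH
  Compare pos 3 ('c') with pos 4 ('a'): MISMATCH
Result: not a palindrome

0


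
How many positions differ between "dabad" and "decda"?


Comparing "dabad" and "decda" position by position:
  Position 0: 'd' vs 'd' => same
  Position 1: 'a' vs 'e' => DIFFER
  Position 2: 'b' vs 'c' => DIFFER
  Position 3: 'a' vs 'd' => DIFFER
  Position 4: 'd' vs 'a' => DIFFER
Positions that differ: 4

4


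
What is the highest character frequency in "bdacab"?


Input: bdacab
Character counts:
  'a': 2
  'b': 2
  'c': 1
  'd': 1
Maximum frequency: 2

2


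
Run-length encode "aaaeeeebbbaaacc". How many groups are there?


Input: aaaeeeebbbaaacc
Scanning for consecutive runs:
  Group 1: 'a' x 3 (positions 0-2)
  Group 2: 'e' x 4 (positions 3-6)
  Group 3: 'b' x 3 (positions 7-9)
  Group 4: 'a' x 3 (positions 10-12)
  Group 5: 'c' x 2 (positions 13-14)
Total groups: 5

5


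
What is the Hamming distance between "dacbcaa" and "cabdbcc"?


Comparing "dacbcaa" and "cabdbcc" position by position:
  Position 0: 'd' vs 'c' => differ
  Position 1: 'a' vs 'a' => same
  Position 2: 'c' vs 'b' => differ
  Position 3: 'b' vs 'd' => differ
  Position 4: 'c' vs 'b' => differ
  Position 5: 'a' vs 'c' => differ
  Position 6: 'a' vs 'c' => differ
Total differences (Hamming distance): 6

6


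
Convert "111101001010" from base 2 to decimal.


Input: "111101001010" in base 2
Positional expansion:
  Digit '1' (value 1) x 2^11 = 2048
  Digit '1' (value 1) x 2^10 = 1024
  Digit '1' (value 1) x 2^9 = 512
  Digit '1' (value 1) x 2^8 = 256
  Digit '0' (value 0) x 2^7 = 0
  Digit '1' (value 1) x 2^6 = 64
  Digit '0' (value 0) x 2^5 = 0
  Digit '0' (value 0) x 2^4 = 0
  Digit '1' (value 1) x 2^3 = 8
  Digit '0' (value 0) x 2^2 = 0
  Digit '1' (value 1) x 2^1 = 2
  Digit '0' (value 0) x 2^0 = 0
Sum = 3914

3914


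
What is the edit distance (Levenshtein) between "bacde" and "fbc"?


Computing edit distance: "bacde" -> "fbc"
DP table:
           f    b    c
      0    1    2    3
  b   1    1    1    2
  a   2    2    2    2
  c   3    3    3    2
  d   4    4    4    3
  e   5    5    5    4
Edit distance = dp[5][3] = 4

4


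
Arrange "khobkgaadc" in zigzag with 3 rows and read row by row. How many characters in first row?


Zigzag "khobkgaadc" into 3 rows:
Placing characters:
  'k' => row 0
  'h' => row 1
  'o' => row 2
  'b' => row 1
  'k' => row 0
  'g' => row 1
  'a' => row 2
  'a' => row 1
  'd' => row 0
  'c' => row 1
Rows:
  Row 0: "kkd"
  Row 1: "hbgac"
  Row 2: "oa"
First row length: 3

3


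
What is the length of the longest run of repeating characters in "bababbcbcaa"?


Input: "bababbcbcaa"
Scanning for longest run:
  Position 1 ('a'): new char, reset run to 1
  Position 2 ('b'): new char, reset run to 1
  Position 3 ('a'): new char, reset run to 1
  Position 4 ('b'): new char, reset run to 1
  Position 5 ('b'): continues run of 'b', length=2
  Position 6 ('c'): new char, reset run to 1
  Position 7 ('b'): new char, reset run to 1
  Position 8 ('c'): new char, reset run to 1
  Position 9 ('a'): new char, reset run to 1
  Position 10 ('a'): continues run of 'a', length=2
Longest run: 'b' with length 2

2


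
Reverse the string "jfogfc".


Input: jfogfc
Reading characters right to left:
  Position 5: 'c'
  Position 4: 'f'
  Position 3: 'g'
  Position 2: 'o'
  Position 1: 'f'
  Position 0: 'j'
Reversed: cfgofj

cfgofj


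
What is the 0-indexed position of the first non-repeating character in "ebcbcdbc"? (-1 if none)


Input: ebcbcdbc
Character frequencies:
  'b': 3
  'c': 3
  'd': 1
  'e': 1
Scanning left to right for freq == 1:
  Position 0 ('e'): unique! => answer = 0

0


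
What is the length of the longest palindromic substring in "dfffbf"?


Input: "dfffbf"
Checking substrings for palindromes:
  [1:4] "fff" (len 3) => palindrome
  [3:6] "fbf" (len 3) => palindrome
  [1:3] "ff" (len 2) => palindrome
  [2:4] "ff" (len 2) => palindrome
Longest palindromic substring: "fff" with length 3

3


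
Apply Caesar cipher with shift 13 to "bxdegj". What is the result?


Caesar cipher: shift "bxdegj" by 13
  'b' (pos 1) + 13 = pos 14 = 'o'
  'x' (pos 23) + 13 = pos 10 = 'k'
  'd' (pos 3) + 13 = pos 16 = 'q'
  'e' (pos 4) + 13 = pos 17 = 'r'
  'g' (pos 6) + 13 = pos 19 = 't'
  'j' (pos 9) + 13 = pos 22 = 'w'
Result: okqrtw

okqrtw


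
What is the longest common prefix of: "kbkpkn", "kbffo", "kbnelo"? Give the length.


Words: kbkpkn, kbffo, kbnelo
  Position 0: all 'k' => match
  Position 1: all 'b' => match
  Position 2: ('k', 'f', 'n') => mismatch, stop
LCP = "kb" (length 2)

2


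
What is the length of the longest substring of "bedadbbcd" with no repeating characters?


Input: "bedadbbcd"
Sliding window (track last position of each char):
  Position 0 ('b'): window [0,0] length 1 -- new best
  Position 1 ('e'): window [0,1] length 2 -- new best
  Position 2 ('d'): window [0,2] length 3 -- new best
  Position 3 ('a'): window [0,3] length 4 -- new best
  Position 4 ('d'): repeat (last at 2), move window start to 3
  Position 4 ('d'): window [3,4] length 2
  Position 5 ('b'): window [3,5] length 3
  Position 6 ('b'): repeat (last at 5), move window start to 6
  Position 6 ('b'): window [6,6] length 1
  Position 7 ('c'): window [6,7] length 2
  Position 8 ('d'): window [6,8] length 3
Longest substring with no repeats: "beda" with length 4

4


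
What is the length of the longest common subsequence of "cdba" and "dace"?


LCS of "cdba" and "dace"
DP table:
           d    a    c    e
      0    0    0    0    0
  c   0    0    0    1    1
  d   0    1    1    1    1
  b   0    1    1    1    1
  a   0    1    2    2    2
LCS length = dp[4][4] = 2

2


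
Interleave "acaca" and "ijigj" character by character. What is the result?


Interleaving "acaca" and "ijigj":
  Position 0: 'a' from first, 'i' from second => "ai"
  Position 1: 'c' from first, 'j' from second => "cj"
  Position 2: 'a' from first, 'i' from second => "ai"
  Position 3: 'c' from first, 'g' from second => "cg"
  Position 4: 'a' from first, 'j' from second => "aj"
Result: aicjaicgaj

aicjaicgaj


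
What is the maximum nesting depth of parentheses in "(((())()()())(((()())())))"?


Input: "(((())()()())(((()())())))"
Tracking depth:
  Position 0 '(': depth becomes 1
  Position 1 '(': depth becomes 2
  Position 2 '(': depth becomes 3
  Position 3 '(': depth becomes 4
  Position 4 ')': depth becomes 3
  Position 5 ')': depth becomes 2
  Position 6 '(': depth becomes 3
  Position 7 ')': depth becomes 2
  Position 8 '(': depth becomes 3
  Position 9 ')': depth becomes 2
  Position 10 '(': depth becomes 3
  Position 11 ')': depth becomes 2
  Position 12 ')': depth becomes 1
  Position 13 '(': depth becomes 2
  Position 14 '(': depth becomes 3
  Position 15 '(': depth becomes 4
  Position 16 '(': depth becomes 5
  Position 17 ')': depth becomes 4
  Position 18 '(': depth becomes 5
  Position 19 ')': depth becomes 4
  Position 20 ')': depth becomes 3
  Position 21 '(': depth becomes 4
  Position 22 ')': depth becomes 3
  Position 23 ')': depth becomes 2
  Position 24 ')': depth becomes 1
  Position 25 ')': depth becomes 0
Maximum depth reached: 5

5


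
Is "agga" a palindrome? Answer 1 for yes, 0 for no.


Input: agga
Reversed: agga
  Compare pos 0 ('a') with pos 3 ('a'): match
  Compare pos 1 ('g') with pos 2 ('g'): match
Result: palindrome

1


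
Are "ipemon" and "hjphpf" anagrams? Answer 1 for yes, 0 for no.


Strings: "ipemon", "hjphpf"
Sorted first:  eimnop
Sorted second: fhhjpp
Differ at position 0: 'e' vs 'f' => not anagrams

0


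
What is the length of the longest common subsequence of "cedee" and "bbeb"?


LCS of "cedee" and "bbeb"
DP table:
           b    b    e    b
      0    0    0    0    0
  c   0    0    0    0    0
  e   0    0    0    1    1
  d   0    0    0    1    1
  e   0    0    0    1    1
  e   0    0    0    1    1
LCS length = dp[5][4] = 1

1


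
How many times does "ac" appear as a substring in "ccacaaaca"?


Searching for "ac" in "ccacaaaca"
Scanning each position:
  Position 0: "cc" => no
  Position 1: "ca" => no
  Position 2: "ac" => MATCH
  Position 3: "ca" => no
  Position 4: "aa" => no
  Position 5: "aa" => no
  Position 6: "ac" => MATCH
  Position 7: "ca" => no
Total occurrences: 2

2


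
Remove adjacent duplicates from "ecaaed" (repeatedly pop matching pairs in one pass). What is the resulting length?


Input: ecaaed
Stack-based adjacent duplicate removal:
  Read 'e': push. Stack: e
  Read 'c': push. Stack: ec
  Read 'a': push. Stack: eca
  Read 'a': matches stack top 'a' => pop. Stack: ec
  Read 'e': push. Stack: ece
  Read 'd': push. Stack: eced
Final stack: "eced" (length 4)

4


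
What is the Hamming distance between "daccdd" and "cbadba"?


Comparing "daccdd" and "cbadba" position by position:
  Position 0: 'd' vs 'c' => differ
  Position 1: 'a' vs 'b' => differ
  Position 2: 'c' vs 'a' => differ
  Position 3: 'c' vs 'd' => differ
  Position 4: 'd' vs 'b' => differ
  Position 5: 'd' vs 'a' => differ
Total differences (Hamming distance): 6

6


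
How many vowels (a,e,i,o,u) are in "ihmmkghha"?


Input: ihmmkghha
Checking each character:
  'i' at position 0: vowel (running total: 1)
  'h' at position 1: consonant
  'm' at position 2: consonant
  'm' at position 3: consonant
  'k' at position 4: consonant
  'g' at position 5: consonant
  'h' at position 6: consonant
  'h' at position 7: consonant
  'a' at position 8: vowel (running total: 2)
Total vowels: 2

2


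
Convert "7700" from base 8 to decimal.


Input: "7700" in base 8
Positional expansion:
  Digit '7' (value 7) x 8^3 = 3584
  Digit '7' (value 7) x 8^2 = 448
  Digit '0' (value 0) x 8^1 = 0
  Digit '0' (value 0) x 8^0 = 0
Sum = 4032

4032


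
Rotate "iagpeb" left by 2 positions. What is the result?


Input: "iagpeb", rotate left by 2
First 2 characters: "ia"
Remaining characters: "gpeb"
Concatenate remaining + first: "gpeb" + "ia" = "gpebia"

gpebia


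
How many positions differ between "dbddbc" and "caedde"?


Comparing "dbddbc" and "caedde" position by position:
  Position 0: 'd' vs 'c' => DIFFER
  Position 1: 'b' vs 'a' => DIFFER
  Position 2: 'd' vs 'e' => DIFFER
  Position 3: 'd' vs 'd' => same
  Position 4: 'b' vs 'd' => DIFFER
  Position 5: 'c' vs 'e' => DIFFER
Positions that differ: 5

5


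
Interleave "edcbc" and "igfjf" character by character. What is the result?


Interleaving "edcbc" and "igfjf":
  Position 0: 'e' from first, 'i' from second => "ei"
  Position 1: 'd' from first, 'g' from second => "dg"
  Position 2: 'c' from first, 'f' from second => "cf"
  Position 3: 'b' from first, 'j' from second => "bj"
  Position 4: 'c' from first, 'f' from second => "cf"
Result: eidgcfbjcf

eidgcfbjcf


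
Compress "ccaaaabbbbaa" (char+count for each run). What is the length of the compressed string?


Input: ccaaaabbbbaa
Runs:
  'c' x 2 => "c2"
  'a' x 4 => "a4"
  'b' x 4 => "b4"
  'a' x 2 => "a2"
Compressed: "c2a4b4a2"
Compressed length: 8

8


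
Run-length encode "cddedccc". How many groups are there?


Input: cddedccc
Scanning for consecutive runs:
  Group 1: 'c' x 1 (positions 0-0)
  Group 2: 'd' x 2 (positions 1-2)
  Group 3: 'e' x 1 (positions 3-3)
  Group 4: 'd' x 1 (positions 4-4)
  Group 5: 'c' x 3 (positions 5-7)
Total groups: 5

5


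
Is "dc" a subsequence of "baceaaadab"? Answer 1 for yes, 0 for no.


Check if "dc" is a subsequence of "baceaaadab"
Greedy scan:
  Position 0 ('b'): no match needed
  Position 1 ('a'): no match needed
  Position 2 ('c'): no match needed
  Position 3 ('e'): no match needed
  Position 4 ('a'): no match needed
  Position 5 ('a'): no match needed
  Position 6 ('a'): no match needed
  Position 7 ('d'): matches sub[0] = 'd'
  Position 8 ('a'): no match needed
  Position 9 ('b'): no match needed
Only matched 1/2 characters => not a subsequence

0


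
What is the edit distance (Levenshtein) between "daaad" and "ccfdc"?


Computing edit distance: "daaad" -> "ccfdc"
DP table:
           c    c    f    d    c
      0    1    2    3    4    5
  d   1    1    2    3    3    4
  a   2    2    2    3    4    4
  a   3    3    3    3    4    5
  a   4    4    4    4    4    5
  d   5    5    5    5    4    5
Edit distance = dp[5][5] = 5

5


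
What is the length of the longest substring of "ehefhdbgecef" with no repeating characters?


Input: "ehefhdbgecef"
Sliding window (track last position of each char):
  Position 0 ('e'): window [0,0] length 1 -- new best
  Position 1 ('h'): window [0,1] length 2 -- new best
  Position 2 ('e'): repeat (last at 0), move window start to 1
  Position 2 ('e'): window [1,2] length 2
  Position 3 ('f'): window [1,3] length 3 -- new best
  Position 4 ('h'): repeat (last at 1), move window start to 2
  Position 4 ('h'): window [2,4] length 3
  Position 5 ('d'): window [2,5] length 4 -- new best
  Position 6 ('b'): window [2,6] length 5 -- new best
  Position 7 ('g'): window [2,7] length 6 -- new best
  Position 8 ('e'): repeat (last at 2), move window start to 3
  Position 8 ('e'): window [3,8] length 6
  Position 9 ('c'): window [3,9] length 7 -- new best
  Position 10 ('e'): repeat (last at 8), move window start to 9
  Position 10 ('e'): window [9,10] length 2
  Position 11 ('f'): window [9,11] length 3
Longest substring with no repeats: "fhdbgec" with length 7

7


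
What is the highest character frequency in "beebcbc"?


Input: beebcbc
Character counts:
  'b': 3
  'c': 2
  'e': 2
Maximum frequency: 3

3


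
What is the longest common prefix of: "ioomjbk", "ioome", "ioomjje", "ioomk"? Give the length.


Words: ioomjbk, ioome, ioomjje, ioomk
  Position 0: all 'i' => match
  Position 1: all 'o' => match
  Position 2: all 'o' => match
  Position 3: all 'm' => match
  Position 4: ('j', 'e', 'j', 'k') => mismatch, stop
LCP = "ioom" (length 4)

4


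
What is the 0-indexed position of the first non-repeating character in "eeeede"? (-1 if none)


Input: eeeede
Character frequencies:
  'd': 1
  'e': 5
Scanning left to right for freq == 1:
  Position 0 ('e'): freq=5, skip
  Position 1 ('e'): freq=5, skip
  Position 2 ('e'): freq=5, skip
  Position 3 ('e'): freq=5, skip
  Position 4 ('d'): unique! => answer = 4

4


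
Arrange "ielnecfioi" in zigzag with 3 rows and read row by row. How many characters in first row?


Zigzag "ielnecfioi" into 3 rows:
Placing characters:
  'i' => row 0
  'e' => row 1
  'l' => row 2
  'n' => row 1
  'e' => row 0
  'c' => row 1
  'f' => row 2
  'i' => row 1
  'o' => row 0
  'i' => row 1
Rows:
  Row 0: "ieo"
  Row 1: "encii"
  Row 2: "lf"
First row length: 3

3


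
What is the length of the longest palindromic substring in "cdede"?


Input: "cdede"
Checking substrings for palindromes:
  [1:4] "ded" (len 3) => palindrome
  [2:5] "ede" (len 3) => palindrome
Longest palindromic substring: "ded" with length 3

3


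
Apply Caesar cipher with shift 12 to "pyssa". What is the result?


Caesar cipher: shift "pyssa" by 12
  'p' (pos 15) + 12 = pos 1 = 'b'
  'y' (pos 24) + 12 = pos 10 = 'k'
  's' (pos 18) + 12 = pos 4 = 'e'
  's' (pos 18) + 12 = pos 4 = 'e'
  'a' (pos 0) + 12 = pos 12 = 'm'
Result: bkeem

bkeem


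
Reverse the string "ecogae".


Input: ecogae
Reading characters right to left:
  Position 5: 'e'
  Position 4: 'a'
  Position 3: 'g'
  Position 2: 'o'
  Position 1: 'c'
  Position 0: 'e'
Reversed: eagoce

eagoce


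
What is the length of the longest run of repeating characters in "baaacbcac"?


Input: "baaacbcac"
Scanning for longest run:
  Position 1 ('a'): new char, reset run to 1
  Position 2 ('a'): continues run of 'a', length=2
  Position 3 ('a'): continues run of 'a', length=3
  Position 4 ('c'): new char, reset run to 1
  Position 5 ('b'): new char, reset run to 1
  Position 6 ('c'): new char, reset run to 1
  Position 7 ('a'): new char, reset run to 1
  Position 8 ('c'): new char, reset run to 1
Longest run: 'a' with length 3

3


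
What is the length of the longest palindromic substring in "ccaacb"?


Input: "ccaacb"
Checking substrings for palindromes:
  [1:5] "caac" (len 4) => palindrome
  [0:2] "cc" (len 2) => palindrome
  [2:4] "aa" (len 2) => palindrome
Longest palindromic substring: "caac" with length 4

4


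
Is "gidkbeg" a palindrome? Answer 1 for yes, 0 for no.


Input: gidkbeg
Reversed: gebkdig
  Compare pos 0 ('g') with pos 6 ('g'): match
  Compare pos 1 ('i') with pos 5 ('e'): MISMATCH
  Compare pos 2 ('d') with pos 4 ('b'): MISMATCH
Result: not a palindrome

0


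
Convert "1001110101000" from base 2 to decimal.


Input: "1001110101000" in base 2
Positional expansion:
  Digit '1' (value 1) x 2^12 = 4096
  Digit '0' (value 0) x 2^11 = 0
  Digit '0' (value 0) x 2^10 = 0
  Digit '1' (value 1) x 2^9 = 512
  Digit '1' (value 1) x 2^8 = 256
  Digit '1' (value 1) x 2^7 = 128
  Digit '0' (value 0) x 2^6 = 0
  Digit '1' (value 1) x 2^5 = 32
  Digit '0' (value 0) x 2^4 = 0
  Digit '1' (value 1) x 2^3 = 8
  Digit '0' (value 0) x 2^2 = 0
  Digit '0' (value 0) x 2^1 = 0
  Digit '0' (value 0) x 2^0 = 0
Sum = 5032

5032


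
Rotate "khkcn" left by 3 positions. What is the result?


Input: "khkcn", rotate left by 3
First 3 characters: "khk"
Remaining characters: "cn"
Concatenate remaining + first: "cn" + "khk" = "cnkhk"

cnkhk


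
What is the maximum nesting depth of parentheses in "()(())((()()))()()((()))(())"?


Input: "()(())((()()))()()((()))(())"
Tracking depth:
  Position 0 '(': depth becomes 1
  Position 1 ')': depth becomes 0
  Position 2 '(': depth becomes 1
  Position 3 '(': depth becomes 2
  Position 4 ')': depth becomes 1
  Position 5 ')': depth becomes 0
  Position 6 '(': depth becomes 1
  Position 7 '(': depth becomes 2
  Position 8 '(': depth becomes 3
  Position 9 ')': depth becomes 2
  Position 10 '(': depth becomes 3
  Position 11 ')': depth becomes 2
  Position 12 ')': depth becomes 1
  Position 13 ')': depth becomes 0
  Position 14 '(': depth becomes 1
  Position 15 ')': depth becomes 0
  Position 16 '(': depth becomes 1
  Position 17 ')': depth becomes 0
  Position 18 '(': depth becomes 1
  Position 19 '(': depth becomes 2
  Position 20 '(': depth becomes 3
  Position 21 ')': depth becomes 2
  Position 22 ')': depth becomes 1
  Position 23 ')': depth becomes 0
  Position 24 '(': depth becomes 1
  Position 25 '(': depth becomes 2
  Position 26 ')': depth becomes 1
  Position 27 ')': depth becomes 0
Maximum depth reached: 3

3


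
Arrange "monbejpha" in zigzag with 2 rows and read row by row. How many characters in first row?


Zigzag "monbejpha" into 2 rows:
Placing characters:
  'm' => row 0
  'o' => row 1
  'n' => row 0
  'b' => row 1
  'e' => row 0
  'j' => row 1
  'p' => row 0
  'h' => row 1
  'a' => row 0
Rows:
  Row 0: "mnepa"
  Row 1: "objh"
First row length: 5

5


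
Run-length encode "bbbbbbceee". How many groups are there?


Input: bbbbbbceee
Scanning for consecutive runs:
  Group 1: 'b' x 6 (positions 0-5)
  Group 2: 'c' x 1 (positions 6-6)
  Group 3: 'e' x 3 (positions 7-9)
Total groups: 3

3


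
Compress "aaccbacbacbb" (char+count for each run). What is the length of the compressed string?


Input: aaccbacbacbb
Runs:
  'a' x 2 => "a2"
  'c' x 2 => "c2"
  'b' x 1 => "b1"
  'a' x 1 => "a1"
  'c' x 1 => "c1"
  'b' x 1 => "b1"
  'a' x 1 => "a1"
  'c' x 1 => "c1"
  'b' x 2 => "b2"
Compressed: "a2c2b1a1c1b1a1c1b2"
Compressed length: 18

18


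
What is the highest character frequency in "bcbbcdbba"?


Input: bcbbcdbba
Character counts:
  'a': 1
  'b': 5
  'c': 2
  'd': 1
Maximum frequency: 5

5


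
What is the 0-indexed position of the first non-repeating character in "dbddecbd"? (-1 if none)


Input: dbddecbd
Character frequencies:
  'b': 2
  'c': 1
  'd': 4
  'e': 1
Scanning left to right for freq == 1:
  Position 0 ('d'): freq=4, skip
  Position 1 ('b'): freq=2, skip
  Position 2 ('d'): freq=4, skip
  Position 3 ('d'): freq=4, skip
  Position 4 ('e'): unique! => answer = 4

4


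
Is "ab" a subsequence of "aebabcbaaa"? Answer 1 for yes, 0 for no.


Check if "ab" is a subsequence of "aebabcbaaa"
Greedy scan:
  Position 0 ('a'): matches sub[0] = 'a'
  Position 1 ('e'): no match needed
  Position 2 ('b'): matches sub[1] = 'b'
  Position 3 ('a'): no match needed
  Position 4 ('b'): no match needed
  Position 5 ('c'): no match needed
  Position 6 ('b'): no match needed
  Position 7 ('a'): no match needed
  Position 8 ('a'): no match needed
  Position 9 ('a'): no match needed
All 2 characters matched => is a subsequence

1


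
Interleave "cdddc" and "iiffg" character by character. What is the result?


Interleaving "cdddc" and "iiffg":
  Position 0: 'c' from first, 'i' from second => "ci"
  Position 1: 'd' from first, 'i' from second => "di"
  Position 2: 'd' from first, 'f' from second => "df"
  Position 3: 'd' from first, 'f' from second => "df"
  Position 4: 'c' from first, 'g' from second => "cg"
Result: cididfdfcg

cididfdfcg


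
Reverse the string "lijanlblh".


Input: lijanlblh
Reading characters right to left:
  Position 8: 'h'
  Position 7: 'l'
  Position 6: 'b'
  Position 5: 'l'
  Position 4: 'n'
  Position 3: 'a'
  Position 2: 'j'
  Position 1: 'i'
  Position 0: 'l'
Reversed: hlblnajil

hlblnajil


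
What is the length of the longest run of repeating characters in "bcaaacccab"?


Input: "bcaaacccab"
Scanning for longest run:
  Position 1 ('c'): new char, reset run to 1
  Position 2 ('a'): new char, reset run to 1
  Position 3 ('a'): continues run of 'a', length=2
  Position 4 ('a'): continues run of 'a', length=3
  Position 5 ('c'): new char, reset run to 1
  Position 6 ('c'): continues run of 'c', length=2
  Position 7 ('c'): continues run of 'c', length=3
  Position 8 ('a'): new char, reset run to 1
  Position 9 ('b'): new char, reset run to 1
Longest run: 'a' with length 3

3


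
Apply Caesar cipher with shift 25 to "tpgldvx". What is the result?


Caesar cipher: shift "tpgldvx" by 25
  't' (pos 19) + 25 = pos 18 = 's'
  'p' (pos 15) + 25 = pos 14 = 'o'
  'g' (pos 6) + 25 = pos 5 = 'f'
  'l' (pos 11) + 25 = pos 10 = 'k'
  'd' (pos 3) + 25 = pos 2 = 'c'
  'v' (pos 21) + 25 = pos 20 = 'u'
  'x' (pos 23) + 25 = pos 22 = 'w'
Result: sofkcuw

sofkcuw


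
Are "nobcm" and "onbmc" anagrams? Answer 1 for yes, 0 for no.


Strings: "nobcm", "onbmc"
Sorted first:  bcmno
Sorted second: bcmno
Sorted forms match => anagrams

1


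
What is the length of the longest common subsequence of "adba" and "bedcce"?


LCS of "adba" and "bedcce"
DP table:
           b    e    d    c    c    e
      0    0    0    0    0    0    0
  a   0    0    0    0    0    0    0
  d   0    0    0    1    1    1    1
  b   0    1    1    1    1    1    1
  a   0    1    1    1    1    1    1
LCS length = dp[4][6] = 1

1


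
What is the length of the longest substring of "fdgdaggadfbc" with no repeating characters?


Input: "fdgdaggadfbc"
Sliding window (track last position of each char):
  Position 0 ('f'): window [0,0] length 1 -- new best
  Position 1 ('d'): window [0,1] length 2 -- new best
  Position 2 ('g'): window [0,2] length 3 -- new best
  Position 3 ('d'): repeat (last at 1), move window start to 2
  Position 3 ('d'): window [2,3] length 2
  Position 4 ('a'): window [2,4] length 3
  Position 5 ('g'): repeat (last at 2), move window start to 3
  Position 5 ('g'): window [3,5] length 3
  Position 6 ('g'): repeat (last at 5), move window start to 6
  Position 6 ('g'): window [6,6] length 1
  Position 7 ('a'): window [6,7] length 2
  Position 8 ('d'): window [6,8] length 3
  Position 9 ('f'): window [6,9] length 4 -- new best
  Position 10 ('b'): window [6,10] length 5 -- new best
  Position 11 ('c'): window [6,11] length 6 -- new best
Longest substring with no repeats: "gadfbc" with length 6

6


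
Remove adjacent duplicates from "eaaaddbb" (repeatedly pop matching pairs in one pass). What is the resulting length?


Input: eaaaddbb
Stack-based adjacent duplicate removal:
  Read 'e': push. Stack: e
  Read 'a': push. Stack: ea
  Read 'a': matches stack top 'a' => pop. Stack: e
  Read 'a': push. Stack: ea
  Read 'd': push. Stack: ead
  Read 'd': matches stack top 'd' => pop. Stack: ea
  Read 'b': push. Stack: eab
  Read 'b': matches stack top 'b' => pop. Stack: ea
Final stack: "ea" (length 2)

2


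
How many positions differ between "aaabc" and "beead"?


Comparing "aaabc" and "beead" position by position:
  Position 0: 'a' vs 'b' => DIFFER
  Position 1: 'a' vs 'e' => DIFFER
  Position 2: 'a' vs 'e' => DIFFER
  Position 3: 'b' vs 'a' => DIFFER
  Position 4: 'c' vs 'd' => DIFFER
Positions that differ: 5

5


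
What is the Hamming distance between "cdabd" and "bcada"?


Comparing "cdabd" and "bcada" position by position:
  Position 0: 'c' vs 'b' => differ
  Position 1: 'd' vs 'c' => differ
  Position 2: 'a' vs 'a' => same
  Position 3: 'b' vs 'd' => differ
  Position 4: 'd' vs 'a' => differ
Total differences (Hamming distance): 4

4


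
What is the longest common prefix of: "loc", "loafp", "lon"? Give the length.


Words: loc, loafp, lon
  Position 0: all 'l' => match
  Position 1: all 'o' => match
  Position 2: ('c', 'a', 'n') => mismatch, stop
LCP = "lo" (length 2)

2


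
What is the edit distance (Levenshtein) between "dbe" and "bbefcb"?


Computing edit distance: "dbe" -> "bbefcb"
DP table:
           b    b    e    f    c    b
      0    1    2    3    4    5    6
  d   1    1    2    3    4    5    6
  b   2    1    1    2    3    4    5
  e   3    2    2    1    2    3    4
Edit distance = dp[3][6] = 4

4


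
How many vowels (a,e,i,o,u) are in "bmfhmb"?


Input: bmfhmb
Checking each character:
  'b' at position 0: consonant
  'm' at position 1: consonant
  'f' at position 2: consonant
  'h' at position 3: consonant
  'm' at position 4: consonant
  'b' at position 5: consonant
Total vowels: 0

0


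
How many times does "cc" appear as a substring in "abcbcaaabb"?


Searching for "cc" in "abcbcaaabb"
Scanning each position:
  Position 0: "ab" => no
  Position 1: "bc" => no
  Position 2: "cb" => no
  Position 3: "bc" => no
  Position 4: "ca" => no
  Position 5: "aa" => no
  Position 6: "aa" => no
  Position 7: "ab" => no
  Position 8: "bb" => no
Total occurrences: 0

0


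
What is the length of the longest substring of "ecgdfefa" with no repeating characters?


Input: "ecgdfefa"
Sliding window (track last position of each char):
  Position 0 ('e'): window [0,0] length 1 -- new best
  Position 1 ('c'): window [0,1] length 2 -- new best
  Position 2 ('g'): window [0,2] length 3 -- new best
  Position 3 ('d'): window [0,3] length 4 -- new best
  Position 4 ('f'): window [0,4] length 5 -- new best
  Position 5 ('e'): repeat (last at 0), move window start to 1
  Position 5 ('e'): window [1,5] length 5
  Position 6 ('f'): repeat (last at 4), move window start to 5
  Position 6 ('f'): window [5,6] length 2
  Position 7 ('a'): window [5,7] length 3
Longest substring with no repeats: "ecgdf" with length 5

5


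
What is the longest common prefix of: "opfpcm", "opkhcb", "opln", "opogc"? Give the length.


Words: opfpcm, opkhcb, opln, opogc
  Position 0: all 'o' => match
  Position 1: all 'p' => match
  Position 2: ('f', 'k', 'l', 'o') => mismatch, stop
LCP = "op" (length 2)

2


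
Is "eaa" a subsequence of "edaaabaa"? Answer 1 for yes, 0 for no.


Check if "eaa" is a subsequence of "edaaabaa"
Greedy scan:
  Position 0 ('e'): matches sub[0] = 'e'
  Position 1 ('d'): no match needed
  Position 2 ('a'): matches sub[1] = 'a'
  Position 3 ('a'): matches sub[2] = 'a'
  Position 4 ('a'): no match needed
  Position 5 ('b'): no match needed
  Position 6 ('a'): no match needed
  Position 7 ('a'): no match needed
All 3 characters matched => is a subsequence

1


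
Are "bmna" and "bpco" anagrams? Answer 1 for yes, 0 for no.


Strings: "bmna", "bpco"
Sorted first:  abmn
Sorted second: bcop
Differ at position 0: 'a' vs 'b' => not anagrams

0


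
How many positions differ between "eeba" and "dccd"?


Comparing "eeba" and "dccd" position by position:
  Position 0: 'e' vs 'd' => DIFFER
  Position 1: 'e' vs 'c' => DIFFER
  Position 2: 'b' vs 'c' => DIFFER
  Position 3: 'a' vs 'd' => DIFFER
Positions that differ: 4

4


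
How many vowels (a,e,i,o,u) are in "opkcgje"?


Input: opkcgje
Checking each character:
  'o' at position 0: vowel (running total: 1)
  'p' at position 1: consonant
  'k' at position 2: consonant
  'c' at position 3: consonant
  'g' at position 4: consonant
  'j' at position 5: consonant
  'e' at position 6: vowel (running total: 2)
Total vowels: 2

2


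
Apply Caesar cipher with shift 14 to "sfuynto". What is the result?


Caesar cipher: shift "sfuynto" by 14
  's' (pos 18) + 14 = pos 6 = 'g'
  'f' (pos 5) + 14 = pos 19 = 't'
  'u' (pos 20) + 14 = pos 8 = 'i'
  'y' (pos 24) + 14 = pos 12 = 'm'
  'n' (pos 13) + 14 = pos 1 = 'b'
  't' (pos 19) + 14 = pos 7 = 'h'
  'o' (pos 14) + 14 = pos 2 = 'c'
Result: gtimbhc

gtimbhc


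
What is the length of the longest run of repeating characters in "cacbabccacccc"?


Input: "cacbabccacccc"
Scanning for longest run:
  Position 1 ('a'): new char, reset run to 1
  Position 2 ('c'): new char, reset run to 1
  Position 3 ('b'): new char, reset run to 1
  Position 4 ('a'): new char, reset run to 1
  Position 5 ('b'): new char, reset run to 1
  Position 6 ('c'): new char, reset run to 1
  Position 7 ('c'): continues run of 'c', length=2
  Position 8 ('a'): new char, reset run to 1
  Position 9 ('c'): new char, reset run to 1
  Position 10 ('c'): continues run of 'c', length=2
  Position 11 ('c'): continues run of 'c', length=3
  Position 12 ('c'): continues run of 'c', length=4
Longest run: 'c' with length 4

4


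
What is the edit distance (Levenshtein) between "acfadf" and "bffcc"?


Computing edit distance: "acfadf" -> "bffcc"
DP table:
           b    f    f    c    c
      0    1    2    3    4    5
  a   1    1    2    3    4    5
  c   2    2    2    3    3    4
  f   3    3    2    2    3    4
  a   4    4    3    3    3    4
  d   5    5    4    4    4    4
  f   6    6    5    4    5    5
Edit distance = dp[6][5] = 5

5


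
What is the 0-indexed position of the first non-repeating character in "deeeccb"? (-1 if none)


Input: deeeccb
Character frequencies:
  'b': 1
  'c': 2
  'd': 1
  'e': 3
Scanning left to right for freq == 1:
  Position 0 ('d'): unique! => answer = 0

0


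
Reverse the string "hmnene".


Input: hmnene
Reading characters right to left:
  Position 5: 'e'
  Position 4: 'n'
  Position 3: 'e'
  Position 2: 'n'
  Position 1: 'm'
  Position 0: 'h'
Reversed: enenmh

enenmh


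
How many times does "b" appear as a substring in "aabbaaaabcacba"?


Searching for "b" in "aabbaaaabcacba"
Scanning each position:
  Position 0: "a" => no
  Position 1: "a" => no
  Position 2: "b" => MATCH
  Position 3: "b" => MATCH
  Position 4: "a" => no
  Position 5: "a" => no
  Position 6: "a" => no
  Position 7: "a" => no
  Position 8: "b" => MATCH
  Position 9: "c" => no
  Position 10: "a" => no
  Position 11: "c" => no
  Position 12: "b" => MATCH
  Position 13: "a" => no
Total occurrences: 4

4


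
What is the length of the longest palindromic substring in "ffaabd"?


Input: "ffaabd"
Checking substrings for palindromes:
  [0:2] "ff" (len 2) => palindrome
  [2:4] "aa" (len 2) => palindrome
Longest palindromic substring: "ff" with length 2

2


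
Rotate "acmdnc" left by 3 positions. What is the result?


Input: "acmdnc", rotate left by 3
First 3 characters: "acm"
Remaining characters: "dnc"
Concatenate remaining + first: "dnc" + "acm" = "dncacm"

dncacm


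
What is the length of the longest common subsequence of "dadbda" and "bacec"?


LCS of "dadbda" and "bacec"
DP table:
           b    a    c    e    c
      0    0    0    0    0    0
  d   0    0    0    0    0    0
  a   0    0    1    1    1    1
  d   0    0    1    1    1    1
  b   0    1    1    1    1    1
  d   0    1    1    1    1    1
  a   0    1    2    2    2    2
LCS length = dp[6][5] = 2

2


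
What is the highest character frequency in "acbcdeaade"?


Input: acbcdeaade
Character counts:
  'a': 3
  'b': 1
  'c': 2
  'd': 2
  'e': 2
Maximum frequency: 3

3


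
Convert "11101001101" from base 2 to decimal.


Input: "11101001101" in base 2
Positional expansion:
  Digit '1' (value 1) x 2^10 = 1024
  Digit '1' (value 1) x 2^9 = 512
  Digit '1' (value 1) x 2^8 = 256
  Digit '0' (value 0) x 2^7 = 0
  Digit '1' (value 1) x 2^6 = 64
  Digit '0' (value 0) x 2^5 = 0
  Digit '0' (value 0) x 2^4 = 0
  Digit '1' (value 1) x 2^3 = 8
  Digit '1' (value 1) x 2^2 = 4
  Digit '0' (value 0) x 2^1 = 0
  Digit '1' (value 1) x 2^0 = 1
Sum = 1869

1869


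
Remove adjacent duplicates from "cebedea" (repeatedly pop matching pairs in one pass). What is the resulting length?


Input: cebedea
Stack-based adjacent duplicate removal:
  Read 'c': push. Stack: c
  Read 'e': push. Stack: ce
  Read 'b': push. Stack: ceb
  Read 'e': push. Stack: cebe
  Read 'd': push. Stack: cebed
  Read 'e': push. Stack: cebede
  Read 'a': push. Stack: cebedea
Final stack: "cebedea" (length 7)

7


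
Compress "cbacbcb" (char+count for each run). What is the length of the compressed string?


Input: cbacbcb
Runs:
  'c' x 1 => "c1"
  'b' x 1 => "b1"
  'a' x 1 => "a1"
  'c' x 1 => "c1"
  'b' x 1 => "b1"
  'c' x 1 => "c1"
  'b' x 1 => "b1"
Compressed: "c1b1a1c1b1c1b1"
Compressed length: 14

14


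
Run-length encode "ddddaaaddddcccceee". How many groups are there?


Input: ddddaaaddddcccceee
Scanning for consecutive runs:
  Group 1: 'd' x 4 (positions 0-3)
  Group 2: 'a' x 3 (positions 4-6)
  Group 3: 'd' x 4 (positions 7-10)
  Group 4: 'c' x 4 (positions 11-14)
  Group 5: 'e' x 3 (positions 15-17)
Total groups: 5

5


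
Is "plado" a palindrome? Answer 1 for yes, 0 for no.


Input: plado
Reversed: odalp
  Compare pos 0 ('p') with pos 4 ('o'): MISMATCH
  Compare pos 1 ('l') with pos 3 ('d'): MISMATCH
Result: not a palindrome

0


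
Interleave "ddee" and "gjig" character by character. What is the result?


Interleaving "ddee" and "gjig":
  Position 0: 'd' from first, 'g' from second => "dg"
  Position 1: 'd' from first, 'j' from second => "dj"
  Position 2: 'e' from first, 'i' from second => "ei"
  Position 3: 'e' from first, 'g' from second => "eg"
Result: dgdjeieg

dgdjeieg


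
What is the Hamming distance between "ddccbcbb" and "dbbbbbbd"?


Comparing "ddccbcbb" and "dbbbbbbd" position by position:
  Position 0: 'd' vs 'd' => same
  Position 1: 'd' vs 'b' => differ
  Position 2: 'c' vs 'b' => differ
  Position 3: 'c' vs 'b' => differ
  Position 4: 'b' vs 'b' => same
  Position 5: 'c' vs 'b' => differ
  Position 6: 'b' vs 'b' => same
  Position 7: 'b' vs 'd' => differ
Total differences (Hamming distance): 5

5


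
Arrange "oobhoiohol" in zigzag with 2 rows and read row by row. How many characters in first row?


Zigzag "oobhoiohol" into 2 rows:
Placing characters:
  'o' => row 0
  'o' => row 1
  'b' => row 0
  'h' => row 1
  'o' => row 0
  'i' => row 1
  'o' => row 0
  'h' => row 1
  'o' => row 0
  'l' => row 1
Rows:
  Row 0: "obooo"
  Row 1: "ohihl"
First row length: 5

5


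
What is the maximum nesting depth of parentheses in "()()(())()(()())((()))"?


Input: "()()(())()(()())((()))"
Tracking depth:
  Position 0 '(': depth becomes 1
  Position 1 ')': depth becomes 0
  Position 2 '(': depth becomes 1
  Position 3 ')': depth becomes 0
  Position 4 '(': depth becomes 1
  Position 5 '(': depth becomes 2
  Position 6 ')': depth becomes 1
  Position 7 ')': depth becomes 0
  Position 8 '(': depth becomes 1
  Position 9 ')': depth becomes 0
  Position 10 '(': depth becomes 1
  Position 11 '(': depth becomes 2
  Position 12 ')': depth becomes 1
  Position 13 '(': depth becomes 2
  Position 14 ')': depth becomes 1
  Position 15 ')': depth becomes 0
  Position 16 '(': depth becomes 1
  Position 17 '(': depth becomes 2
  Position 18 '(': depth becomes 3
  Position 19 ')': depth becomes 2
  Position 20 ')': depth becomes 1
  Position 21 ')': depth becomes 0
Maximum depth reached: 3

3


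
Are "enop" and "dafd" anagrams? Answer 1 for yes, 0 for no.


Strings: "enop", "dafd"
Sorted first:  enop
Sorted second: addf
Differ at position 0: 'e' vs 'a' => not anagrams

0


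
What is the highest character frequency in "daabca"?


Input: daabca
Character counts:
  'a': 3
  'b': 1
  'c': 1
  'd': 1
Maximum frequency: 3

3


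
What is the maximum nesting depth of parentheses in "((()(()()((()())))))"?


Input: "((()(()()((()())))))"
Tracking depth:
  Position 0 '(': depth becomes 1
  Position 1 '(': depth becomes 2
  Position 2 '(': depth becomes 3
  Position 3 ')': depth becomes 2
  Position 4 '(': depth becomes 3
  Position 5 '(': depth becomes 4
  Position 6 ')': depth becomes 3
  Position 7 '(': depth becomes 4
  Position 8 ')': depth becomes 3
  Position 9 '(': depth becomes 4
  Position 10 '(': depth becomes 5
  Position 11 '(': depth becomes 6
  Position 12 ')': depth becomes 5
  Position 13 '(': depth becomes 6
  Position 14 ')': depth becomes 5
  Position 15 ')': depth becomes 4
  Position 16 ')': depth becomes 3
  Position 17 ')': depth becomes 2
  Position 18 ')': depth becomes 1
  Position 19 ')': depth becomes 0
Maximum depth reached: 6

6


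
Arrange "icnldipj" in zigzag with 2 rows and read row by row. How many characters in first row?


Zigzag "icnldipj" into 2 rows:
Placing characters:
  'i' => row 0
  'c' => row 1
  'n' => row 0
  'l' => row 1
  'd' => row 0
  'i' => row 1
  'p' => row 0
  'j' => row 1
Rows:
  Row 0: "indp"
  Row 1: "clij"
First row length: 4

4


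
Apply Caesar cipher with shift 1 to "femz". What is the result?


Caesar cipher: shift "femz" by 1
  'f' (pos 5) + 1 = pos 6 = 'g'
  'e' (pos 4) + 1 = pos 5 = 'f'
  'm' (pos 12) + 1 = pos 13 = 'n'
  'z' (pos 25) + 1 = pos 0 = 'a'
Result: gfna

gfna


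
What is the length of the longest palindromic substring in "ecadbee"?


Input: "ecadbee"
Checking substrings for palindromes:
  [5:7] "ee" (len 2) => palindrome
Longest palindromic substring: "ee" with length 2

2


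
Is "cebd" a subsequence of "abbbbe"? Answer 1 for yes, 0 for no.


Check if "cebd" is a subsequence of "abbbbe"
Greedy scan:
  Position 0 ('a'): no match needed
  Position 1 ('b'): no match needed
  Position 2 ('b'): no match needed
  Position 3 ('b'): no match needed
  Position 4 ('b'): no match needed
  Position 5 ('e'): no match needed
Only matched 0/4 characters => not a subsequence

0
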